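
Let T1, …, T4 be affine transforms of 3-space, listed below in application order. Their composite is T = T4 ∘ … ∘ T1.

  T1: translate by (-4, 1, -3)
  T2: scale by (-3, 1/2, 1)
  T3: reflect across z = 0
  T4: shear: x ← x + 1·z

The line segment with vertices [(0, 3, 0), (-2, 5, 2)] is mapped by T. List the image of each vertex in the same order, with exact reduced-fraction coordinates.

T1 translate by (-4, 1, -3): (0, 3, 0) → (-4, 4, -3); (-2, 5, 2) → (-6, 6, -1)
T2 scale by (-3, 1/2, 1): (-4, 4, -3) → (12, 2, -3); (-6, 6, -1) → (18, 3, -1)
T3 reflect across z = 0: (12, 2, -3) → (12, 2, 3); (18, 3, -1) → (18, 3, 1)
T4 shear: x ← x + 1·z: (12, 2, 3) → (15, 2, 3); (18, 3, 1) → (19, 3, 1)

image vertices: (15, 2, 3), (19, 3, 1)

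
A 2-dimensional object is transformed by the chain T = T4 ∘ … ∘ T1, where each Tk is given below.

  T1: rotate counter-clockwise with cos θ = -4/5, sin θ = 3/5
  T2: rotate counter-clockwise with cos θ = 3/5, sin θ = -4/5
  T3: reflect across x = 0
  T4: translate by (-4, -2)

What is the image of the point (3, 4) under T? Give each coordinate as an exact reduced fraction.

T1 rotate counter-clockwise with cos θ = -4/5, sin θ = 3/5: (3, 4) → (-24/5, -7/5)
T2 rotate counter-clockwise with cos θ = 3/5, sin θ = -4/5: (-24/5, -7/5) → (-4, 3)
T3 reflect across x = 0: (-4, 3) → (4, 3)
T4 translate by (-4, -2): (4, 3) → (0, 1)

T(p) = (0, 1)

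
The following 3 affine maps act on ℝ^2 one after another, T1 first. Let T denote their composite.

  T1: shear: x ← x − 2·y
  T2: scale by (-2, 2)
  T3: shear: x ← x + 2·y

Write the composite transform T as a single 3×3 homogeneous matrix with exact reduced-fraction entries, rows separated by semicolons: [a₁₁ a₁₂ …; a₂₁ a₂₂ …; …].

T = [-2 8 0; 0 2 0; 0 0 1]

T1 = [1 -2 0; 0 1 0; 0 0 1]
T2·T1 = [-2 4 0; 0 2 0; 0 0 1]
T3·…·T1 = [-2 8 0; 0 2 0; 0 0 1]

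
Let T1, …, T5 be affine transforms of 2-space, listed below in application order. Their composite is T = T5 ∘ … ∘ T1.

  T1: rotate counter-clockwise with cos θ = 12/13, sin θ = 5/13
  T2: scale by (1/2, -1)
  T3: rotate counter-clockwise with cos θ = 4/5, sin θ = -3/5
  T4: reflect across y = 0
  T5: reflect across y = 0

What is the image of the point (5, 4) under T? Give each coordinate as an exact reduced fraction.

T(p) = (-139/65, -352/65)

T1 rotate counter-clockwise with cos θ = 12/13, sin θ = 5/13: (5, 4) → (40/13, 73/13)
T2 scale by (1/2, -1): (40/13, 73/13) → (20/13, -73/13)
T3 rotate counter-clockwise with cos θ = 4/5, sin θ = -3/5: (20/13, -73/13) → (-139/65, -352/65)
T4 reflect across y = 0: (-139/65, -352/65) → (-139/65, 352/65)
T5 reflect across y = 0: (-139/65, 352/65) → (-139/65, -352/65)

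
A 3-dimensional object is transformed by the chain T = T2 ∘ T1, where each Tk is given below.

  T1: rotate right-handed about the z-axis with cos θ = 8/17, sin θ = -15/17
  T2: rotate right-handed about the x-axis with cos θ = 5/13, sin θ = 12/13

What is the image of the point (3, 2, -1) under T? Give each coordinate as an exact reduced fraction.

T(p) = (54/17, 59/221, -433/221)

T1 rotate right-handed about the z-axis with cos θ = 8/17, sin θ = -15/17: (3, 2, -1) → (54/17, -29/17, -1)
T2 rotate right-handed about the x-axis with cos θ = 5/13, sin θ = 12/13: (54/17, -29/17, -1) → (54/17, 59/221, -433/221)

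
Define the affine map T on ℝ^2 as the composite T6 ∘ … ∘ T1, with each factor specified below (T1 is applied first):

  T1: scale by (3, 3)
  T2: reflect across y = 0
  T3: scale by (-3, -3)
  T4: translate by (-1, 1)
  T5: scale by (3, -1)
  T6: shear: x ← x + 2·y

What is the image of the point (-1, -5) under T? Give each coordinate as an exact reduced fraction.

T1 scale by (3, 3): (-1, -5) → (-3, -15)
T2 reflect across y = 0: (-3, -15) → (-3, 15)
T3 scale by (-3, -3): (-3, 15) → (9, -45)
T4 translate by (-1, 1): (9, -45) → (8, -44)
T5 scale by (3, -1): (8, -44) → (24, 44)
T6 shear: x ← x + 2·y: (24, 44) → (112, 44)

T(p) = (112, 44)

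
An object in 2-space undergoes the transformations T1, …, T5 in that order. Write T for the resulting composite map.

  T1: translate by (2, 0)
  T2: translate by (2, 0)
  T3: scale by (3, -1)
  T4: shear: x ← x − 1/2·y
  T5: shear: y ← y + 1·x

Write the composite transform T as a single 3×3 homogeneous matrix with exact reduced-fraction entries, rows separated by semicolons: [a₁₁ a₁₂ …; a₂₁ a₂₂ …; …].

T1 = [1 0 2; 0 1 0; 0 0 1]
T2·T1 = [1 0 4; 0 1 0; 0 0 1]
T3·…·T1 = [3 0 12; 0 -1 0; 0 0 1]
T4·…·T1 = [3 1/2 12; 0 -1 0; 0 0 1]
T5·…·T1 = [3 1/2 12; 3 -1/2 12; 0 0 1]

T = [3 1/2 12; 3 -1/2 12; 0 0 1]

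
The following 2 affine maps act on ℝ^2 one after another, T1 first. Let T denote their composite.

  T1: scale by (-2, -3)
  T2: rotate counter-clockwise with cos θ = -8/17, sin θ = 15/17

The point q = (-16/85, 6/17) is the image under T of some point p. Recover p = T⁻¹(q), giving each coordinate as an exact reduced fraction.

T1 = [-2 0 0; 0 -3 0; 0 0 1]
T2·T1 = [16/17 45/17 0; -30/17 24/17 0; 0 0 1]
det M = 6; M⁻¹ = [4/17 -15/34 0; 5/17 8/51 0; 0 0 1]
M⁻¹ · (-16/85, 6/17)ᵀ = (-1/5, 0)ᵀ

p = (-1/5, 0)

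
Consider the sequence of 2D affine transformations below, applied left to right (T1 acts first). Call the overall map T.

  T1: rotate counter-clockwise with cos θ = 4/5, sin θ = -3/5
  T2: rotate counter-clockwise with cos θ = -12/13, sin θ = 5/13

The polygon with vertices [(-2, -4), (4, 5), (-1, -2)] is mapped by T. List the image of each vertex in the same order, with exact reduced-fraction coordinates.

image vertices: (58/13, 4/13), (-412/65, 59/65), (29/13, 2/13)

T1 rotate counter-clockwise with cos θ = 4/5, sin θ = -3/5: (-2, -4) → (-4, -2); (4, 5) → (31/5, 8/5); (-1, -2) → (-2, -1)
T2 rotate counter-clockwise with cos θ = -12/13, sin θ = 5/13: (-4, -2) → (58/13, 4/13); (31/5, 8/5) → (-412/65, 59/65); (-2, -1) → (29/13, 2/13)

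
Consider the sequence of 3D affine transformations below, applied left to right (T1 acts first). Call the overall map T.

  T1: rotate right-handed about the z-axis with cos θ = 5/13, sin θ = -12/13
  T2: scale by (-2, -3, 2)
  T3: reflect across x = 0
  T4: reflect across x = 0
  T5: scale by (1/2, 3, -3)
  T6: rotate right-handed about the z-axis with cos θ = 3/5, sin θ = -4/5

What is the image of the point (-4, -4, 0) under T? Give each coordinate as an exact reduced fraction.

T(p) = (-804/65, -1028/65, 0)

T1 rotate right-handed about the z-axis with cos θ = 5/13, sin θ = -12/13: (-4, -4, 0) → (-68/13, 28/13, 0)
T2 scale by (-2, -3, 2): (-68/13, 28/13, 0) → (136/13, -84/13, 0)
T3 reflect across x = 0: (136/13, -84/13, 0) → (-136/13, -84/13, 0)
T4 reflect across x = 0: (-136/13, -84/13, 0) → (136/13, -84/13, 0)
T5 scale by (1/2, 3, -3): (136/13, -84/13, 0) → (68/13, -252/13, 0)
T6 rotate right-handed about the z-axis with cos θ = 3/5, sin θ = -4/5: (68/13, -252/13, 0) → (-804/65, -1028/65, 0)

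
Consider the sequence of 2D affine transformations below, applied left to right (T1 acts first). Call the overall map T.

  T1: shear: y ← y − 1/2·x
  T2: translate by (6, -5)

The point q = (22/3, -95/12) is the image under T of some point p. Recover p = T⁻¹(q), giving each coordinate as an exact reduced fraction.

T1 = [1 0 0; -1/2 1 0; 0 0 1]
T2·T1 = [1 0 6; -1/2 1 -5; 0 0 1]
det M = 1; M⁻¹ = [1 0 -6; 1/2 1 2; 0 0 1]
M⁻¹ · (22/3, -95/12)ᵀ = (4/3, -9/4)ᵀ

p = (4/3, -9/4)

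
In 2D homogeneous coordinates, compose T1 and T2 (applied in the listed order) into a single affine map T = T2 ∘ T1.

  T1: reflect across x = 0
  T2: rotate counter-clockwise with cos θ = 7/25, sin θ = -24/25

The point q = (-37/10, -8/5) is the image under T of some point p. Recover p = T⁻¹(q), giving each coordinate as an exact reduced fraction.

p = (-1/2, -4)

T1 = [-1 0 0; 0 1 0; 0 0 1]
T2·T1 = [-7/25 24/25 0; 24/25 7/25 0; 0 0 1]
det M = -1; M⁻¹ = [-7/25 24/25 0; 24/25 7/25 0; 0 0 1]
M⁻¹ · (-37/10, -8/5)ᵀ = (-1/2, -4)ᵀ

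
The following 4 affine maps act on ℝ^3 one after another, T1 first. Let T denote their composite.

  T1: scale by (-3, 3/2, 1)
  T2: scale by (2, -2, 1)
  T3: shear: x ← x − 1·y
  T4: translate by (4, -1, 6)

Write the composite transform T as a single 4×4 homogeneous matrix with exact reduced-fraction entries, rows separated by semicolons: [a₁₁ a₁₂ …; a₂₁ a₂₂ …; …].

T = [-6 3 0 4; 0 -3 0 -1; 0 0 1 6; 0 0 0 1]

T1 = [-3 0 0 0; 0 3/2 0 0; 0 0 1 0; 0 0 0 1]
T2·T1 = [-6 0 0 0; 0 -3 0 0; 0 0 1 0; 0 0 0 1]
T3·…·T1 = [-6 3 0 0; 0 -3 0 0; 0 0 1 0; 0 0 0 1]
T4·…·T1 = [-6 3 0 4; 0 -3 0 -1; 0 0 1 6; 0 0 0 1]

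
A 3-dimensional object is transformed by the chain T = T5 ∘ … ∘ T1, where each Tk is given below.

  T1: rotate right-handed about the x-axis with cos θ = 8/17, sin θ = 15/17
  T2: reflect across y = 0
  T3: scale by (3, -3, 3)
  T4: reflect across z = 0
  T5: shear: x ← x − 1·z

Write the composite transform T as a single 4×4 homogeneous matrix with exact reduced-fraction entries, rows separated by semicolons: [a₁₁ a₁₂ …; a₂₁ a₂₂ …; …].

T1 = [1 0 0 0; 0 8/17 -15/17 0; 0 15/17 8/17 0; 0 0 0 1]
T2·T1 = [1 0 0 0; 0 -8/17 15/17 0; 0 15/17 8/17 0; 0 0 0 1]
T3·…·T1 = [3 0 0 0; 0 24/17 -45/17 0; 0 45/17 24/17 0; 0 0 0 1]
T4·…·T1 = [3 0 0 0; 0 24/17 -45/17 0; 0 -45/17 -24/17 0; 0 0 0 1]
T5·…·T1 = [3 45/17 24/17 0; 0 24/17 -45/17 0; 0 -45/17 -24/17 0; 0 0 0 1]

T = [3 45/17 24/17 0; 0 24/17 -45/17 0; 0 -45/17 -24/17 0; 0 0 0 1]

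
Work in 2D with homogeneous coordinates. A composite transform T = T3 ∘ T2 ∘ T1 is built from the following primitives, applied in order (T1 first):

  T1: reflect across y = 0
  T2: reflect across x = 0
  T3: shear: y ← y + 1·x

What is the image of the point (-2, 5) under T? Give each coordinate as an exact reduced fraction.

T(p) = (2, -3)

T1 reflect across y = 0: (-2, 5) → (-2, -5)
T2 reflect across x = 0: (-2, -5) → (2, -5)
T3 shear: y ← y + 1·x: (2, -5) → (2, -3)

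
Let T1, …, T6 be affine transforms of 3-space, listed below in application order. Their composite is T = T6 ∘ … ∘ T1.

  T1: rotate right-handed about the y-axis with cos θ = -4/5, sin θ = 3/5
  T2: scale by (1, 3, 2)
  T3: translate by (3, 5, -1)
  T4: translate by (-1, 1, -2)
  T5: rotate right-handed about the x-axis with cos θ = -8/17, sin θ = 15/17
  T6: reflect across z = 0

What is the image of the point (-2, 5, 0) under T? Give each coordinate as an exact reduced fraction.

T1 rotate right-handed about the y-axis with cos θ = -4/5, sin θ = 3/5: (-2, 5, 0) → (8/5, 5, 6/5)
T2 scale by (1, 3, 2): (8/5, 5, 6/5) → (8/5, 15, 12/5)
T3 translate by (3, 5, -1): (8/5, 15, 12/5) → (23/5, 20, 7/5)
T4 translate by (-1, 1, -2): (23/5, 20, 7/5) → (18/5, 21, -3/5)
T5 rotate right-handed about the x-axis with cos θ = -8/17, sin θ = 15/17: (18/5, 21, -3/5) → (18/5, -159/17, 1599/85)
T6 reflect across z = 0: (18/5, -159/17, 1599/85) → (18/5, -159/17, -1599/85)

T(p) = (18/5, -159/17, -1599/85)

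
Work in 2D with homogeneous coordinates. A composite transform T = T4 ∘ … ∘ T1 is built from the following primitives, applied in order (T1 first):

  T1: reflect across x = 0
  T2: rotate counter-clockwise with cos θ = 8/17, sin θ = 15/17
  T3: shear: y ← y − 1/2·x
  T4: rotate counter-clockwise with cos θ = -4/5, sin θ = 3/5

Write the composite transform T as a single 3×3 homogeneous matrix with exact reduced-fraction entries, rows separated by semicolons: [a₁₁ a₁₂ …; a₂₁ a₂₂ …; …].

T = [13/17 27/170 0; 4/17 -107/85 0; 0 0 1]

T1 = [-1 0 0; 0 1 0; 0 0 1]
T2·T1 = [-8/17 -15/17 0; -15/17 8/17 0; 0 0 1]
T3·…·T1 = [-8/17 -15/17 0; -11/17 31/34 0; 0 0 1]
T4·…·T1 = [13/17 27/170 0; 4/17 -107/85 0; 0 0 1]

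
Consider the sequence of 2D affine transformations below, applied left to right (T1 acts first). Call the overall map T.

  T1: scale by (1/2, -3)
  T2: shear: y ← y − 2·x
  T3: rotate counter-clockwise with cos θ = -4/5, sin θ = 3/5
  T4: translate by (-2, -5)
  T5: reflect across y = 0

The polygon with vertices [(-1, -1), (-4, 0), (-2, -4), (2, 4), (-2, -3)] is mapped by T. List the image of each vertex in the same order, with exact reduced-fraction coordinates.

image vertices: (-4, 17/2), (-14/5, 47/5), (-48/5, 84/5), (28/5, -34/5), (-39/5, 72/5)

T1 scale by (1/2, -3): (-1, -1) → (-1/2, 3); (-4, 0) → (-2, 0); (-2, -4) → (-1, 12); (2, 4) → (1, -12); (-2, -3) → (-1, 9)
T2 shear: y ← y − 2·x: (-1/2, 3) → (-1/2, 4); (-2, 0) → (-2, 4); (-1, 12) → (-1, 14); (1, -12) → (1, -14); (-1, 9) → (-1, 11)
T3 rotate counter-clockwise with cos θ = -4/5, sin θ = 3/5: (-1/2, 4) → (-2, -7/2); (-2, 4) → (-4/5, -22/5); (-1, 14) → (-38/5, -59/5); (1, -14) → (38/5, 59/5); (-1, 11) → (-29/5, -47/5)
T4 translate by (-2, -5): (-2, -7/2) → (-4, -17/2); (-4/5, -22/5) → (-14/5, -47/5); (-38/5, -59/5) → (-48/5, -84/5); (38/5, 59/5) → (28/5, 34/5); (-29/5, -47/5) → (-39/5, -72/5)
T5 reflect across y = 0: (-4, -17/2) → (-4, 17/2); (-14/5, -47/5) → (-14/5, 47/5); (-48/5, -84/5) → (-48/5, 84/5); (28/5, 34/5) → (28/5, -34/5); (-39/5, -72/5) → (-39/5, 72/5)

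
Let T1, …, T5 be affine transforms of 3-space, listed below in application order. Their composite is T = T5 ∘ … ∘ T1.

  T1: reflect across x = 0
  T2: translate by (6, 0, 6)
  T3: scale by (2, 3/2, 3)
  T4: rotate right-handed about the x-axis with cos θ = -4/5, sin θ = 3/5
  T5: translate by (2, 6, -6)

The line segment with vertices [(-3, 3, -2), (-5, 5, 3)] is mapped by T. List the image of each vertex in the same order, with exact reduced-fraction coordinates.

image vertices: (20, -24/5, -129/10), (24, -81/5, -231/10)

T1 reflect across x = 0: (-3, 3, -2) → (3, 3, -2); (-5, 5, 3) → (5, 5, 3)
T2 translate by (6, 0, 6): (3, 3, -2) → (9, 3, 4); (5, 5, 3) → (11, 5, 9)
T3 scale by (2, 3/2, 3): (9, 3, 4) → (18, 9/2, 12); (11, 5, 9) → (22, 15/2, 27)
T4 rotate right-handed about the x-axis with cos θ = -4/5, sin θ = 3/5: (18, 9/2, 12) → (18, -54/5, -69/10); (22, 15/2, 27) → (22, -111/5, -171/10)
T5 translate by (2, 6, -6): (18, -54/5, -69/10) → (20, -24/5, -129/10); (22, -111/5, -171/10) → (24, -81/5, -231/10)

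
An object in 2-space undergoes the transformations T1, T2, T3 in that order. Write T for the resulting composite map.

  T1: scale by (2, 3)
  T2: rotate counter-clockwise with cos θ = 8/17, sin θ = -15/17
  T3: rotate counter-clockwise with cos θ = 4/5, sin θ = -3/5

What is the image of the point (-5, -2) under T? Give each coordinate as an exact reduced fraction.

T1 scale by (2, 3): (-5, -2) → (-10, -6)
T2 rotate counter-clockwise with cos θ = 8/17, sin θ = -15/17: (-10, -6) → (-10, 6)
T3 rotate counter-clockwise with cos θ = 4/5, sin θ = -3/5: (-10, 6) → (-22/5, 54/5)

T(p) = (-22/5, 54/5)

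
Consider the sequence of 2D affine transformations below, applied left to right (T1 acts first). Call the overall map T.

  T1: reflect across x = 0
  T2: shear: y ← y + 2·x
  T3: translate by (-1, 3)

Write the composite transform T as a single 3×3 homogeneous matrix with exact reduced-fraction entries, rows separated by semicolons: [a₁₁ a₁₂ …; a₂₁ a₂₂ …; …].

T1 = [-1 0 0; 0 1 0; 0 0 1]
T2·T1 = [-1 0 0; -2 1 0; 0 0 1]
T3·…·T1 = [-1 0 -1; -2 1 3; 0 0 1]

T = [-1 0 -1; -2 1 3; 0 0 1]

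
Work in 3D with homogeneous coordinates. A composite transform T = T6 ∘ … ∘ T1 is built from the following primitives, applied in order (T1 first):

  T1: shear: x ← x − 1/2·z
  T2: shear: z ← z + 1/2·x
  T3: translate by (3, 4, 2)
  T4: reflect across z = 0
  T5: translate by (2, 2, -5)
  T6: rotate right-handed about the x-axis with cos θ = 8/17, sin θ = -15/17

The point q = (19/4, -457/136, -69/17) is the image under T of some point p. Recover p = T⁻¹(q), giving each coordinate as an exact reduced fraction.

T1 = [1 0 -1/2 0; 0 1 0 0; 0 0 1 0; 0 0 0 1]
T2·T1 = [1 0 -1/2 0; 0 1 0 0; 1/2 0 3/4 0; 0 0 0 1]
T3·…·T1 = [1 0 -1/2 3; 0 1 0 4; 1/2 0 3/4 2; 0 0 0 1]
T4·…·T1 = [1 0 -1/2 3; 0 1 0 4; -1/2 0 -3/4 -2; 0 0 0 1]
T5·…·T1 = [1 0 -1/2 5; 0 1 0 6; -1/2 0 -3/4 -7; 0 0 0 1]
T6·…·T1 = [1 0 -1/2 5; -15/34 8/17 -45/68 -57/17; -4/17 -15/17 -6/17 -146/17; 0 0 0 1]
det M = -1; M⁻¹ = [3/4 -15/34 -4/17 -29/4; 0 8/17 -15/17 -6; -1/2 -15/17 -8/17 -9/2; 0 0 0 1]
M⁻¹ · (19/4, -457/136, -69/17)ᵀ = (-5/4, -4, -2)ᵀ

p = (-5/4, -4, -2)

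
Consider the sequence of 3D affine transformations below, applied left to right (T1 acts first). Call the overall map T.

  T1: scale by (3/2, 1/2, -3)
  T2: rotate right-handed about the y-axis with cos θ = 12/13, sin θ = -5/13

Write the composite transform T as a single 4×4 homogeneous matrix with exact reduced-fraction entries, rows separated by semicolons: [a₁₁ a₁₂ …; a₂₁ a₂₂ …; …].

T = [18/13 0 15/13 0; 0 1/2 0 0; 15/26 0 -36/13 0; 0 0 0 1]

T1 = [3/2 0 0 0; 0 1/2 0 0; 0 0 -3 0; 0 0 0 1]
T2·T1 = [18/13 0 15/13 0; 0 1/2 0 0; 15/26 0 -36/13 0; 0 0 0 1]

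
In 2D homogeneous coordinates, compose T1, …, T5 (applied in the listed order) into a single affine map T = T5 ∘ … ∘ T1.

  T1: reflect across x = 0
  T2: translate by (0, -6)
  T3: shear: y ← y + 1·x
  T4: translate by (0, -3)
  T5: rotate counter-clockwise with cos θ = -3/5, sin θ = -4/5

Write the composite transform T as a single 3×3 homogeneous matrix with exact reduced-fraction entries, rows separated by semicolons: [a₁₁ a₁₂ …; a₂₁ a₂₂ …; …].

T1 = [-1 0 0; 0 1 0; 0 0 1]
T2·T1 = [-1 0 0; 0 1 -6; 0 0 1]
T3·…·T1 = [-1 0 0; -1 1 -6; 0 0 1]
T4·…·T1 = [-1 0 0; -1 1 -9; 0 0 1]
T5·…·T1 = [-1/5 4/5 -36/5; 7/5 -3/5 27/5; 0 0 1]

T = [-1/5 4/5 -36/5; 7/5 -3/5 27/5; 0 0 1]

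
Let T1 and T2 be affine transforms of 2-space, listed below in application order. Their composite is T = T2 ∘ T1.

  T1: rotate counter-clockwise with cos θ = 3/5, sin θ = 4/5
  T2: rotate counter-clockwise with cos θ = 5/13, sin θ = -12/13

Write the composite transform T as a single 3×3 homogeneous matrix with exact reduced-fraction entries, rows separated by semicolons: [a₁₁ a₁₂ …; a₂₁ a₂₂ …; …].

T = [63/65 16/65 0; -16/65 63/65 0; 0 0 1]

T1 = [3/5 -4/5 0; 4/5 3/5 0; 0 0 1]
T2·T1 = [63/65 16/65 0; -16/65 63/65 0; 0 0 1]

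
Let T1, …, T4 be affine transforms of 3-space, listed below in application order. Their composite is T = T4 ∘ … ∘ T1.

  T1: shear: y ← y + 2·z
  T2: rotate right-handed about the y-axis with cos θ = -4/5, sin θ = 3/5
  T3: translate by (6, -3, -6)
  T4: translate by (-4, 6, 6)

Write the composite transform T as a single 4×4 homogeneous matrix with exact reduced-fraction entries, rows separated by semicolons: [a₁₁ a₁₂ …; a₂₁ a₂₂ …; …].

T = [-4/5 0 3/5 2; 0 1 2 3; -3/5 0 -4/5 0; 0 0 0 1]

T1 = [1 0 0 0; 0 1 2 0; 0 0 1 0; 0 0 0 1]
T2·T1 = [-4/5 0 3/5 0; 0 1 2 0; -3/5 0 -4/5 0; 0 0 0 1]
T3·…·T1 = [-4/5 0 3/5 6; 0 1 2 -3; -3/5 0 -4/5 -6; 0 0 0 1]
T4·…·T1 = [-4/5 0 3/5 2; 0 1 2 3; -3/5 0 -4/5 0; 0 0 0 1]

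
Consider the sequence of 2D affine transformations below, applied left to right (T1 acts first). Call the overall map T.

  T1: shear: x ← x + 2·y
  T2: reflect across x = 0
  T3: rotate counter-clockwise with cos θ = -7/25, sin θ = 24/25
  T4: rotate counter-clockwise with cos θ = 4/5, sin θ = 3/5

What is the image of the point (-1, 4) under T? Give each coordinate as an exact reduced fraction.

T1 shear: x ← x + 2·y: (-1, 4) → (7, 4)
T2 reflect across x = 0: (7, 4) → (-7, 4)
T3 rotate counter-clockwise with cos θ = -7/25, sin θ = 24/25: (-7, 4) → (-47/25, -196/25)
T4 rotate counter-clockwise with cos θ = 4/5, sin θ = 3/5: (-47/25, -196/25) → (16/5, -37/5)

T(p) = (16/5, -37/5)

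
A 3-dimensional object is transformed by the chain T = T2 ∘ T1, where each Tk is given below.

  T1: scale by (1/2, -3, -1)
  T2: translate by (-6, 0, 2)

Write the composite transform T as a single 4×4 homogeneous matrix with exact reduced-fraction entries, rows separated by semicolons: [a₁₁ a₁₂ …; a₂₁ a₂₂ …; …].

T1 = [1/2 0 0 0; 0 -3 0 0; 0 0 -1 0; 0 0 0 1]
T2·T1 = [1/2 0 0 -6; 0 -3 0 0; 0 0 -1 2; 0 0 0 1]

T = [1/2 0 0 -6; 0 -3 0 0; 0 0 -1 2; 0 0 0 1]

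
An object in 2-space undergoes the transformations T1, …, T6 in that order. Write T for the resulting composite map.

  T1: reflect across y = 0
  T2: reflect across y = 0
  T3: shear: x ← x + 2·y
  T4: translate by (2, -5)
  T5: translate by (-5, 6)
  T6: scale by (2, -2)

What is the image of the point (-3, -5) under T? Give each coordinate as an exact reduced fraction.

T1 reflect across y = 0: (-3, -5) → (-3, 5)
T2 reflect across y = 0: (-3, 5) → (-3, -5)
T3 shear: x ← x + 2·y: (-3, -5) → (-13, -5)
T4 translate by (2, -5): (-13, -5) → (-11, -10)
T5 translate by (-5, 6): (-11, -10) → (-16, -4)
T6 scale by (2, -2): (-16, -4) → (-32, 8)

T(p) = (-32, 8)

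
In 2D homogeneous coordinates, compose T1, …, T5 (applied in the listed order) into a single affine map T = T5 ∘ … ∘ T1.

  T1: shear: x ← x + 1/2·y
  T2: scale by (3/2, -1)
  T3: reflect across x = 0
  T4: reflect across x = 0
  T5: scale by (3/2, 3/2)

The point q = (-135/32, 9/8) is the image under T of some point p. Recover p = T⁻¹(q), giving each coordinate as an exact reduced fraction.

T1 = [1 1/2 0; 0 1 0; 0 0 1]
T2·T1 = [3/2 3/4 0; 0 -1 0; 0 0 1]
T3·…·T1 = [-3/2 -3/4 0; 0 -1 0; 0 0 1]
T4·…·T1 = [3/2 3/4 0; 0 -1 0; 0 0 1]
T5·…·T1 = [9/4 9/8 0; 0 -3/2 0; 0 0 1]
det M = -27/8; M⁻¹ = [4/9 1/3 0; 0 -2/3 0; 0 0 1]
M⁻¹ · (-135/32, 9/8)ᵀ = (-3/2, -3/4)ᵀ

p = (-3/2, -3/4)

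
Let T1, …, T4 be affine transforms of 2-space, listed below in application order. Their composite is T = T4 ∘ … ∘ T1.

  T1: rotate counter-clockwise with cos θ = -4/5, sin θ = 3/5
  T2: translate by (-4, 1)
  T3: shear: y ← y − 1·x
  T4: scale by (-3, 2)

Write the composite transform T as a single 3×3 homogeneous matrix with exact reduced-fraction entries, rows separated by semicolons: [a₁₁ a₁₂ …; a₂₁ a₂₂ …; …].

T = [12/5 9/5 12; 14/5 -2/5 10; 0 0 1]

T1 = [-4/5 -3/5 0; 3/5 -4/5 0; 0 0 1]
T2·T1 = [-4/5 -3/5 -4; 3/5 -4/5 1; 0 0 1]
T3·…·T1 = [-4/5 -3/5 -4; 7/5 -1/5 5; 0 0 1]
T4·…·T1 = [12/5 9/5 12; 14/5 -2/5 10; 0 0 1]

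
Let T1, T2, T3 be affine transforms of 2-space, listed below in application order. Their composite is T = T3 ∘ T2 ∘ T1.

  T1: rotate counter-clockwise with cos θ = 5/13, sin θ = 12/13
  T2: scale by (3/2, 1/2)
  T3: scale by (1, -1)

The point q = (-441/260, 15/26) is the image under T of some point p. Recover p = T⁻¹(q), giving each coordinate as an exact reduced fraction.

p = (-3/2, 3/5)

T1 = [5/13 -12/13 0; 12/13 5/13 0; 0 0 1]
T2·T1 = [15/26 -18/13 0; 6/13 5/26 0; 0 0 1]
T3·…·T1 = [15/26 -18/13 0; -6/13 -5/26 0; 0 0 1]
det M = -3/4; M⁻¹ = [10/39 -24/13 0; -8/13 -10/13 0; 0 0 1]
M⁻¹ · (-441/260, 15/26)ᵀ = (-3/2, 3/5)ᵀ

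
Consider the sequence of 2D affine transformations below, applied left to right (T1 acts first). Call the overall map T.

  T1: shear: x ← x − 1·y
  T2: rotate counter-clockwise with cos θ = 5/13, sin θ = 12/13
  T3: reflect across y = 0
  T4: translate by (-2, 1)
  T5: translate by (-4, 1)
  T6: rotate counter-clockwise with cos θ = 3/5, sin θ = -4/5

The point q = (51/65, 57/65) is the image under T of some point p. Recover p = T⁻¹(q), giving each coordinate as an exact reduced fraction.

T1 = [1 -1 0; 0 1 0; 0 0 1]
T2·T1 = [5/13 -17/13 0; 12/13 -7/13 0; 0 0 1]
T3·…·T1 = [5/13 -17/13 0; -12/13 7/13 0; 0 0 1]
T4·…·T1 = [5/13 -17/13 -2; -12/13 7/13 1; 0 0 1]
T5·…·T1 = [5/13 -17/13 -6; -12/13 7/13 2; 0 0 1]
T6·…·T1 = [-33/65 -23/65 -2; -56/65 89/65 6; 0 0 1]
det M = -1; M⁻¹ = [-89/65 -23/65 -8/13; -56/65 33/65 -62/13; 0 0 1]
M⁻¹ · (51/65, 57/65)ᵀ = (-2, -5)ᵀ

p = (-2, -5)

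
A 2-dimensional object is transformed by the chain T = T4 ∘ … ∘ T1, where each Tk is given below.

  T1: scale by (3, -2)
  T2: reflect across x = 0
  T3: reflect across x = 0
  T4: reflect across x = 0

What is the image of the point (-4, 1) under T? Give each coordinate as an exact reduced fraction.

T(p) = (12, -2)

T1 scale by (3, -2): (-4, 1) → (-12, -2)
T2 reflect across x = 0: (-12, -2) → (12, -2)
T3 reflect across x = 0: (12, -2) → (-12, -2)
T4 reflect across x = 0: (-12, -2) → (12, -2)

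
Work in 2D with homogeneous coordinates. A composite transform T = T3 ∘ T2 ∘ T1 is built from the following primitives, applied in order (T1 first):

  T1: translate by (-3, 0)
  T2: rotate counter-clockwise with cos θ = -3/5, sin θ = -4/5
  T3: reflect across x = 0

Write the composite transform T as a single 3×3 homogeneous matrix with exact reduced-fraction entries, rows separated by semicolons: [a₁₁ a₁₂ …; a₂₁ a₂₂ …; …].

T1 = [1 0 -3; 0 1 0; 0 0 1]
T2·T1 = [-3/5 4/5 9/5; -4/5 -3/5 12/5; 0 0 1]
T3·…·T1 = [3/5 -4/5 -9/5; -4/5 -3/5 12/5; 0 0 1]

T = [3/5 -4/5 -9/5; -4/5 -3/5 12/5; 0 0 1]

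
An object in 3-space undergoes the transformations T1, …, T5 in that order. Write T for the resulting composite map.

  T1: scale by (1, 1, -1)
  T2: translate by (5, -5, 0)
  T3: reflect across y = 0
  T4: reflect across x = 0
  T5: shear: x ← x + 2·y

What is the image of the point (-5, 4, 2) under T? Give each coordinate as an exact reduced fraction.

T1 scale by (1, 1, -1): (-5, 4, 2) → (-5, 4, -2)
T2 translate by (5, -5, 0): (-5, 4, -2) → (0, -1, -2)
T3 reflect across y = 0: (0, -1, -2) → (0, 1, -2)
T4 reflect across x = 0: (0, 1, -2) → (0, 1, -2)
T5 shear: x ← x + 2·y: (0, 1, -2) → (2, 1, -2)

T(p) = (2, 1, -2)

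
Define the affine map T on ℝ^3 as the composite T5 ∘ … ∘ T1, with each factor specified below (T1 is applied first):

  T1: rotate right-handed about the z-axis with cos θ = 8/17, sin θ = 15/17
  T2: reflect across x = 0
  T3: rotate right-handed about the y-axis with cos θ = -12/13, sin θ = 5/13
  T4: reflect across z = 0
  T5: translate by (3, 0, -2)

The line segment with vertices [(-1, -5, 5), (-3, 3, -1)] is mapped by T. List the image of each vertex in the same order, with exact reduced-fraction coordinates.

image vertices: (1892/221, -55/17, 243/221), (-250/221, -21/17, -301/221)

T1 rotate right-handed about the z-axis with cos θ = 8/17, sin θ = 15/17: (-1, -5, 5) → (67/17, -55/17, 5); (-3, 3, -1) → (-69/17, -21/17, -1)
T2 reflect across x = 0: (67/17, -55/17, 5) → (-67/17, -55/17, 5); (-69/17, -21/17, -1) → (69/17, -21/17, -1)
T3 rotate right-handed about the y-axis with cos θ = -12/13, sin θ = 5/13: (-67/17, -55/17, 5) → (1229/221, -55/17, -685/221); (69/17, -21/17, -1) → (-913/221, -21/17, -141/221)
T4 reflect across z = 0: (1229/221, -55/17, -685/221) → (1229/221, -55/17, 685/221); (-913/221, -21/17, -141/221) → (-913/221, -21/17, 141/221)
T5 translate by (3, 0, -2): (1229/221, -55/17, 685/221) → (1892/221, -55/17, 243/221); (-913/221, -21/17, 141/221) → (-250/221, -21/17, -301/221)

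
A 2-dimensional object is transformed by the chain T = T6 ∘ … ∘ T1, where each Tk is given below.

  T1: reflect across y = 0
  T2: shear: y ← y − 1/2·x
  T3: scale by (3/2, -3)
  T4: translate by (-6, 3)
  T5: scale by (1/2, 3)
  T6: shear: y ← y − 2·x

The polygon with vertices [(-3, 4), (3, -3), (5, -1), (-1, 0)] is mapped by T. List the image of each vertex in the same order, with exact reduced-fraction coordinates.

image vertices: (-21/4, 42), (-3/4, -3), (3/4, 21), (-15/4, 12)

T1 reflect across y = 0: (-3, 4) → (-3, -4); (3, -3) → (3, 3); (5, -1) → (5, 1); (-1, 0) → (-1, 0)
T2 shear: y ← y − 1/2·x: (-3, -4) → (-3, -5/2); (3, 3) → (3, 3/2); (5, 1) → (5, -3/2); (-1, 0) → (-1, 1/2)
T3 scale by (3/2, -3): (-3, -5/2) → (-9/2, 15/2); (3, 3/2) → (9/2, -9/2); (5, -3/2) → (15/2, 9/2); (-1, 1/2) → (-3/2, -3/2)
T4 translate by (-6, 3): (-9/2, 15/2) → (-21/2, 21/2); (9/2, -9/2) → (-3/2, -3/2); (15/2, 9/2) → (3/2, 15/2); (-3/2, -3/2) → (-15/2, 3/2)
T5 scale by (1/2, 3): (-21/2, 21/2) → (-21/4, 63/2); (-3/2, -3/2) → (-3/4, -9/2); (3/2, 15/2) → (3/4, 45/2); (-15/2, 3/2) → (-15/4, 9/2)
T6 shear: y ← y − 2·x: (-21/4, 63/2) → (-21/4, 42); (-3/4, -9/2) → (-3/4, -3); (3/4, 45/2) → (3/4, 21); (-15/4, 9/2) → (-15/4, 12)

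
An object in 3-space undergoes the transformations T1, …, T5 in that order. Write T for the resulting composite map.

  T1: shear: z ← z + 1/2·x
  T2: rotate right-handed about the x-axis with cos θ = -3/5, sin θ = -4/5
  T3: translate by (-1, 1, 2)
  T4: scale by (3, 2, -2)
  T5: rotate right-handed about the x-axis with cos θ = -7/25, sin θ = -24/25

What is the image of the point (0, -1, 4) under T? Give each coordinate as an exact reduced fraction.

T1 shear: z ← z + 1/2·x: (0, -1, 4) → (0, -1, 4)
T2 rotate right-handed about the x-axis with cos θ = -3/5, sin θ = -4/5: (0, -1, 4) → (0, 19/5, -8/5)
T3 translate by (-1, 1, 2): (0, 19/5, -8/5) → (-1, 24/5, 2/5)
T4 scale by (3, 2, -2): (-1, 24/5, 2/5) → (-3, 48/5, -4/5)
T5 rotate right-handed about the x-axis with cos θ = -7/25, sin θ = -24/25: (-3, 48/5, -4/5) → (-3, -432/125, -1124/125)

T(p) = (-3, -432/125, -1124/125)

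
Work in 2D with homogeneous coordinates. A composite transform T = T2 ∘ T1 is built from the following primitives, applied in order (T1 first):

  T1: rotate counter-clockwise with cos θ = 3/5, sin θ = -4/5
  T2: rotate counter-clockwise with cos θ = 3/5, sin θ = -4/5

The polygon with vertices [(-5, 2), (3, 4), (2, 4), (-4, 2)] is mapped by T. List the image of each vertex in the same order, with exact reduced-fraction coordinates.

image vertices: (83/25, 106/25), (3, -4), (82/25, -76/25), (76/25, 82/25)

T1 rotate counter-clockwise with cos θ = 3/5, sin θ = -4/5: (-5, 2) → (-7/5, 26/5); (3, 4) → (5, 0); (2, 4) → (22/5, 4/5); (-4, 2) → (-4/5, 22/5)
T2 rotate counter-clockwise with cos θ = 3/5, sin θ = -4/5: (-7/5, 26/5) → (83/25, 106/25); (5, 0) → (3, -4); (22/5, 4/5) → (82/25, -76/25); (-4/5, 22/5) → (76/25, 82/25)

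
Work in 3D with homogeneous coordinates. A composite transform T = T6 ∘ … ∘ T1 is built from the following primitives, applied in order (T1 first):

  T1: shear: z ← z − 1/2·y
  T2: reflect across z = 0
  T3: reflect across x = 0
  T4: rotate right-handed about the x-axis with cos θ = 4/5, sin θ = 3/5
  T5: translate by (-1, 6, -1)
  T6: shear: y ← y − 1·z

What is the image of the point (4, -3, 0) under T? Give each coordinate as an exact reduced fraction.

T1 shear: z ← z − 1/2·y: (4, -3, 0) → (4, -3, 3/2)
T2 reflect across z = 0: (4, -3, 3/2) → (4, -3, -3/2)
T3 reflect across x = 0: (4, -3, -3/2) → (-4, -3, -3/2)
T4 rotate right-handed about the x-axis with cos θ = 4/5, sin θ = 3/5: (-4, -3, -3/2) → (-4, -3/2, -3)
T5 translate by (-1, 6, -1): (-4, -3/2, -3) → (-5, 9/2, -4)
T6 shear: y ← y − 1·z: (-5, 9/2, -4) → (-5, 17/2, -4)

T(p) = (-5, 17/2, -4)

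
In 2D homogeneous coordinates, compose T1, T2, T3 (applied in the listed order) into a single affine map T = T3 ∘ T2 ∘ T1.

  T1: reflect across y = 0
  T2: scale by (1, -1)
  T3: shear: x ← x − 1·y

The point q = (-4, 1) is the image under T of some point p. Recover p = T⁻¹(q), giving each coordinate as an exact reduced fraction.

T1 = [1 0 0; 0 -1 0; 0 0 1]
T2·T1 = [1 0 0; 0 1 0; 0 0 1]
T3·…·T1 = [1 -1 0; 0 1 0; 0 0 1]
det M = 1; M⁻¹ = [1 1 0; 0 1 0; 0 0 1]
M⁻¹ · (-4, 1)ᵀ = (-3, 1)ᵀ

p = (-3, 1)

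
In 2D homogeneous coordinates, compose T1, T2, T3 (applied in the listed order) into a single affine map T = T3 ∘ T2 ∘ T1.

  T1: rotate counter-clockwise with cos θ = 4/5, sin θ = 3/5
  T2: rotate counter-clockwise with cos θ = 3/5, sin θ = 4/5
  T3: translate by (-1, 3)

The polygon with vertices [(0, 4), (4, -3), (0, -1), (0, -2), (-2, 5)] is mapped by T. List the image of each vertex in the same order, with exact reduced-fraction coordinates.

image vertices: (-5, 3), (2, 7), (0, 3), (1, 3), (-6, 1)

T1 rotate counter-clockwise with cos θ = 4/5, sin θ = 3/5: (0, 4) → (-12/5, 16/5); (4, -3) → (5, 0); (0, -1) → (3/5, -4/5); (0, -2) → (6/5, -8/5); (-2, 5) → (-23/5, 14/5)
T2 rotate counter-clockwise with cos θ = 3/5, sin θ = 4/5: (-12/5, 16/5) → (-4, 0); (5, 0) → (3, 4); (3/5, -4/5) → (1, 0); (6/5, -8/5) → (2, 0); (-23/5, 14/5) → (-5, -2)
T3 translate by (-1, 3): (-4, 0) → (-5, 3); (3, 4) → (2, 7); (1, 0) → (0, 3); (2, 0) → (1, 3); (-5, -2) → (-6, 1)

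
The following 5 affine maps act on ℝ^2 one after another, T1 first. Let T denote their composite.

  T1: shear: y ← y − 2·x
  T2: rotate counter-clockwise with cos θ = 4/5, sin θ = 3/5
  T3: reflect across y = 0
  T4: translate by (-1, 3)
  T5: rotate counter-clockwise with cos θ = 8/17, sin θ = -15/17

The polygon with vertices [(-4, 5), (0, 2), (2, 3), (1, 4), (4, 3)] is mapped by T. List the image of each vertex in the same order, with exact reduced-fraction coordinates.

image vertices: (-171/17, 140/17), (1/5, 13/5), (243/85, 14/85), (4/85, 137/85), (553/85, -206/85)

T1 shear: y ← y − 2·x: (-4, 5) → (-4, 13); (0, 2) → (0, 2); (2, 3) → (2, -1); (1, 4) → (1, 2); (4, 3) → (4, -5)
T2 rotate counter-clockwise with cos θ = 4/5, sin θ = 3/5: (-4, 13) → (-11, 8); (0, 2) → (-6/5, 8/5); (2, -1) → (11/5, 2/5); (1, 2) → (-2/5, 11/5); (4, -5) → (31/5, -8/5)
T3 reflect across y = 0: (-11, 8) → (-11, -8); (-6/5, 8/5) → (-6/5, -8/5); (11/5, 2/5) → (11/5, -2/5); (-2/5, 11/5) → (-2/5, -11/5); (31/5, -8/5) → (31/5, 8/5)
T4 translate by (-1, 3): (-11, -8) → (-12, -5); (-6/5, -8/5) → (-11/5, 7/5); (11/5, -2/5) → (6/5, 13/5); (-2/5, -11/5) → (-7/5, 4/5); (31/5, 8/5) → (26/5, 23/5)
T5 rotate counter-clockwise with cos θ = 8/17, sin θ = -15/17: (-12, -5) → (-171/17, 140/17); (-11/5, 7/5) → (1/5, 13/5); (6/5, 13/5) → (243/85, 14/85); (-7/5, 4/5) → (4/85, 137/85); (26/5, 23/5) → (553/85, -206/85)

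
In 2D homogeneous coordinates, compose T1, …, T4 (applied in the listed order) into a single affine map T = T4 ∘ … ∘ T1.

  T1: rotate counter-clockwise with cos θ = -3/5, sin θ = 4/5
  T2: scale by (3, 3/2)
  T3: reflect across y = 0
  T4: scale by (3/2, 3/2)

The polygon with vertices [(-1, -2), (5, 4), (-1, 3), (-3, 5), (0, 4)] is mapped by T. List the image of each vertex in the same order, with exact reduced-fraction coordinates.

image vertices: (99/10, -9/10), (-279/10, -18/5), (-81/10, 117/20), (-99/10, 243/20), (-72/5, 27/5)

T1 rotate counter-clockwise with cos θ = -3/5, sin θ = 4/5: (-1, -2) → (11/5, 2/5); (5, 4) → (-31/5, 8/5); (-1, 3) → (-9/5, -13/5); (-3, 5) → (-11/5, -27/5); (0, 4) → (-16/5, -12/5)
T2 scale by (3, 3/2): (11/5, 2/5) → (33/5, 3/5); (-31/5, 8/5) → (-93/5, 12/5); (-9/5, -13/5) → (-27/5, -39/10); (-11/5, -27/5) → (-33/5, -81/10); (-16/5, -12/5) → (-48/5, -18/5)
T3 reflect across y = 0: (33/5, 3/5) → (33/5, -3/5); (-93/5, 12/5) → (-93/5, -12/5); (-27/5, -39/10) → (-27/5, 39/10); (-33/5, -81/10) → (-33/5, 81/10); (-48/5, -18/5) → (-48/5, 18/5)
T4 scale by (3/2, 3/2): (33/5, -3/5) → (99/10, -9/10); (-93/5, -12/5) → (-279/10, -18/5); (-27/5, 39/10) → (-81/10, 117/20); (-33/5, 81/10) → (-99/10, 243/20); (-48/5, 18/5) → (-72/5, 27/5)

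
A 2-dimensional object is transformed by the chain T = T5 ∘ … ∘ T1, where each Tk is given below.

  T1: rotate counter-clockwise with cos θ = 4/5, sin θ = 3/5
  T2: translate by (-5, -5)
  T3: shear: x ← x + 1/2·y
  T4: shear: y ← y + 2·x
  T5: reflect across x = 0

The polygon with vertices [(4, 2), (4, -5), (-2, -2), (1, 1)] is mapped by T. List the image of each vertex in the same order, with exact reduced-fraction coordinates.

T1 rotate counter-clockwise with cos θ = 4/5, sin θ = 3/5: (4, 2) → (2, 4); (4, -5) → (31/5, -8/5); (-2, -2) → (-2/5, -14/5); (1, 1) → (1/5, 7/5)
T2 translate by (-5, -5): (2, 4) → (-3, -1); (31/5, -8/5) → (6/5, -33/5); (-2/5, -14/5) → (-27/5, -39/5); (1/5, 7/5) → (-24/5, -18/5)
T3 shear: x ← x + 1/2·y: (-3, -1) → (-7/2, -1); (6/5, -33/5) → (-21/10, -33/5); (-27/5, -39/5) → (-93/10, -39/5); (-24/5, -18/5) → (-33/5, -18/5)
T4 shear: y ← y + 2·x: (-7/2, -1) → (-7/2, -8); (-21/10, -33/5) → (-21/10, -54/5); (-93/10, -39/5) → (-93/10, -132/5); (-33/5, -18/5) → (-33/5, -84/5)
T5 reflect across x = 0: (-7/2, -8) → (7/2, -8); (-21/10, -54/5) → (21/10, -54/5); (-93/10, -132/5) → (93/10, -132/5); (-33/5, -84/5) → (33/5, -84/5)

image vertices: (7/2, -8), (21/10, -54/5), (93/10, -132/5), (33/5, -84/5)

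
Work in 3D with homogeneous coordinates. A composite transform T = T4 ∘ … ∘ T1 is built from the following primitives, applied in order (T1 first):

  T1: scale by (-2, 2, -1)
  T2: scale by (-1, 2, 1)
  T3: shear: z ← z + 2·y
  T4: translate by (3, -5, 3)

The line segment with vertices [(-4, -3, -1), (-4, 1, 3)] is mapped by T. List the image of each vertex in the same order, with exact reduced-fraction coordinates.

image vertices: (-5, -17, -20), (-5, -1, 8)

T1 scale by (-2, 2, -1): (-4, -3, -1) → (8, -6, 1); (-4, 1, 3) → (8, 2, -3)
T2 scale by (-1, 2, 1): (8, -6, 1) → (-8, -12, 1); (8, 2, -3) → (-8, 4, -3)
T3 shear: z ← z + 2·y: (-8, -12, 1) → (-8, -12, -23); (-8, 4, -3) → (-8, 4, 5)
T4 translate by (3, -5, 3): (-8, -12, -23) → (-5, -17, -20); (-8, 4, 5) → (-5, -1, 8)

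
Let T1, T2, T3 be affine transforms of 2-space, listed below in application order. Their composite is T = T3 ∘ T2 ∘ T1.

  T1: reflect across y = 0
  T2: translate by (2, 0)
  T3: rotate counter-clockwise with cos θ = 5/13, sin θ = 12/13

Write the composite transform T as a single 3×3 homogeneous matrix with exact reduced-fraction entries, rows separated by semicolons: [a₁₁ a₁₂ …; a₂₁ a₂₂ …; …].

T = [5/13 12/13 10/13; 12/13 -5/13 24/13; 0 0 1]

T1 = [1 0 0; 0 -1 0; 0 0 1]
T2·T1 = [1 0 2; 0 -1 0; 0 0 1]
T3·…·T1 = [5/13 12/13 10/13; 12/13 -5/13 24/13; 0 0 1]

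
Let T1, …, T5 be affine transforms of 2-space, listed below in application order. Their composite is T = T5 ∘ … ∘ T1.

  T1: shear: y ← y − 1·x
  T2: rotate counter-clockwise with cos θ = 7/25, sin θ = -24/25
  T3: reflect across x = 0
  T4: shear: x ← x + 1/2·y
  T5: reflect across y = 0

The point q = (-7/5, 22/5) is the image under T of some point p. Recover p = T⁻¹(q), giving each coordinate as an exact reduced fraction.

T1 = [1 0 0; -1 1 0; 0 0 1]
T2·T1 = [-17/25 24/25 0; -31/25 7/25 0; 0 0 1]
T3·…·T1 = [17/25 -24/25 0; -31/25 7/25 0; 0 0 1]
T4·…·T1 = [3/50 -41/50 0; -31/25 7/25 0; 0 0 1]
T5·…·T1 = [3/50 -41/50 0; 31/25 -7/25 0; 0 0 1]
det M = 1; M⁻¹ = [-7/25 41/50 0; -31/25 3/50 0; 0 0 1]
M⁻¹ · (-7/5, 22/5)ᵀ = (4, 2)ᵀ

p = (4, 2)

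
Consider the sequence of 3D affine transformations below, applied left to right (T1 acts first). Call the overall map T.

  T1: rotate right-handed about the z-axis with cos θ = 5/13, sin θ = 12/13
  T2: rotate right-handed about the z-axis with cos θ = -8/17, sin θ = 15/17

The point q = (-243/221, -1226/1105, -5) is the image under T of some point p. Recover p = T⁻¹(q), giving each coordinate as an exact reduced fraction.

T1 = [5/13 -12/13 0 0; 12/13 5/13 0 0; 0 0 1 0; 0 0 0 1]
T2·T1 = [-220/221 21/221 0 0; -21/221 -220/221 0 0; 0 0 1 0; 0 0 0 1]
det M = 1; M⁻¹ = [-220/221 -21/221 0 0; 21/221 -220/221 0 0; 0 0 1 0; 0 0 0 1]
M⁻¹ · (-243/221, -1226/1105, -5)ᵀ = (6/5, 1, -5)ᵀ

p = (6/5, 1, -5)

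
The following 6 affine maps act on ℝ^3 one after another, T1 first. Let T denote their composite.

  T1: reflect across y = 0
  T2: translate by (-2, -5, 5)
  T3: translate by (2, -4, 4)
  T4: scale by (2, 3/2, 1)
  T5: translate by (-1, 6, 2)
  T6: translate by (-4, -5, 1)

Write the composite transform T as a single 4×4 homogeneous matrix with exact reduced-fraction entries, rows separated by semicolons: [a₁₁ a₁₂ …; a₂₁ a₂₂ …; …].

T = [2 0 0 -5; 0 -3/2 0 -25/2; 0 0 1 12; 0 0 0 1]

T1 = [1 0 0 0; 0 -1 0 0; 0 0 1 0; 0 0 0 1]
T2·T1 = [1 0 0 -2; 0 -1 0 -5; 0 0 1 5; 0 0 0 1]
T3·…·T1 = [1 0 0 0; 0 -1 0 -9; 0 0 1 9; 0 0 0 1]
T4·…·T1 = [2 0 0 0; 0 -3/2 0 -27/2; 0 0 1 9; 0 0 0 1]
T5·…·T1 = [2 0 0 -1; 0 -3/2 0 -15/2; 0 0 1 11; 0 0 0 1]
T6·…·T1 = [2 0 0 -5; 0 -3/2 0 -25/2; 0 0 1 12; 0 0 0 1]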